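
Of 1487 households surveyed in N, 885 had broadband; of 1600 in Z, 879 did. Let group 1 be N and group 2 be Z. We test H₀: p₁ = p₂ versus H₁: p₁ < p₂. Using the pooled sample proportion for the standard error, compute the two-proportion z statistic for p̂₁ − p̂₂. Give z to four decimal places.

p̂₁ = 885/1487 ≈ 0.5951580, p̂₂ = 879/1600 ≈ 0.5493750.
Pooled p̂ = (885+879)/(1487+1600) = 1764/3087 = 0.5714286.
SE = √(0.244898 × 0.00129749) = 0.0178257.
z = (0.5951580 − 0.5493750)/0.0178257 = 0.0457830/0.0178257 = 2.5684.

z = 2.5684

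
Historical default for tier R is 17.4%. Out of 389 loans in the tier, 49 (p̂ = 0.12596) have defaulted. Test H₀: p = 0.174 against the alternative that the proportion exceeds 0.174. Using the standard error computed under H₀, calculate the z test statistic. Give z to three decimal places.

z = -2.499

p̂ = 49/389 = 0.12596.
SE = √(p₀(1−p₀)/n) = √(0.14372/389) = 0.01922.
z = (0.12596 − 0.174)/0.01922 = -0.04804/0.01922 = -2.499.
p-value = P(Z > -2.499) ≈ 0.9938.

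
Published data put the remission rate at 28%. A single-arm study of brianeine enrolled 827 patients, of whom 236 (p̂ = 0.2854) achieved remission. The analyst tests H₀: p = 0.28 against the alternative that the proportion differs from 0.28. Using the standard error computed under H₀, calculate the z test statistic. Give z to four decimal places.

p̂ = 236/827 = 0.285369.
SE = √(p₀(1−p₀)/n) = √(0.2016/827) = 0.015613.
z = (0.285369 − 0.28)/0.015613 = 0.005369/0.015613 = 0.3439.
Two-sided p-value ≈ 2·Φ(−0.344) = 0.7309.

z = 0.3439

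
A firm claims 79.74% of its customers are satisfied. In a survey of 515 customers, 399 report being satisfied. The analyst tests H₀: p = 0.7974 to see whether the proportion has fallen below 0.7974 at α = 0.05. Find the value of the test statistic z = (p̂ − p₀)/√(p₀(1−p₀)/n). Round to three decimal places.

p̂ = 399/515 = 0.77476.
Under H₀, SE = √(0.7974·0.2026/515) = √(0.000313696) = 0.01771.
z = (0.77476 − 0.7974)/0.01771 = -0.02264/0.01771 = -1.278.
p-value = P(Z < -1.278) ≈ 0.1006; since p > α = 0.05, fail to reject H₀.

z = -1.278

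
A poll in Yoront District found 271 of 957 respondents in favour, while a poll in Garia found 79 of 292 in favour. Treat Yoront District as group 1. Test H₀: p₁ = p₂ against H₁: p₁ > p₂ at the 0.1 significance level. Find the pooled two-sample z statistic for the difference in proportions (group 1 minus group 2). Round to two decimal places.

p̂₁ = 271/957 ≈ 0.2832, p̂₂ = 79/292 ≈ 0.2705.
Pooled p̂ = (271+79)/(957+292) = 350/1249 = 0.2802.
SE = √(p̂(1−p̂)(1/n₁+1/n₂)) = √(0.2802·0.7198·0.00446959) = √(0.00090151) = 0.0300.
z = (0.2832 − 0.2705)/0.0300 = 0.0127/0.0300 = 0.42.
p-value = P(Z > 0.421) ≈ 0.3370, so at α = 0.1 we fail to reject H₀.

z = 0.42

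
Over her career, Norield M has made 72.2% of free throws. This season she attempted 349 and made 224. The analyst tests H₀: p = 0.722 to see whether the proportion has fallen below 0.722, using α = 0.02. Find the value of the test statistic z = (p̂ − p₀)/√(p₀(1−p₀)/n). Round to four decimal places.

p̂ = 224/349 = 0.641834.
SE = √(p₀(1−p₀)/n) = √(0.20072/349) = 0.023982.
z = (0.641834 − 0.722)/0.023982 = -0.080166/0.023982 = -3.3428.
p-value = P(Z < -3.343) ≈ 0.0004. With α = 0.02, reject H₀.

z = -3.3428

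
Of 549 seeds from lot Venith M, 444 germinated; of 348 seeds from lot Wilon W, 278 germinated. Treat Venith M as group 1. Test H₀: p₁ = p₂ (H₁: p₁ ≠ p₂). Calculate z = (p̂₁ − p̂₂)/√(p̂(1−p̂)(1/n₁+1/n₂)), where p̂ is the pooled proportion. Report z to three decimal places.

p̂₁ = 444/549 = 0.80874, p̂₂ = 278/348 = 0.79885.
Pooled p̂ = (444+278)/(549+348) = 722/897 = 0.80491.
SE = √(p̂(1−p̂)(1/n₁+1/n₂)) = √(0.80491·0.19509·0.00469506) = √(0.000737278) = 0.02715.
z = (0.80874 − 0.79885)/0.02715 = 0.00989/0.02715 = 0.364.

z = 0.364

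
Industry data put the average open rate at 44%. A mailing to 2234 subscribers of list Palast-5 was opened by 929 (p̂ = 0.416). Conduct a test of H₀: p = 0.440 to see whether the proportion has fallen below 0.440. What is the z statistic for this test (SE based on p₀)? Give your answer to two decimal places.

p̂ = 929/2234 ≈ 0.4158.
Standard error under H₀: √(0.44×0.56/2234) = 0.0105.
z = (0.4158 − 0.44)/0.0105 = -0.0242/0.0105 = -2.30.
p-value = P(Z < -2.300) ≈ 0.0107.

z = -2.30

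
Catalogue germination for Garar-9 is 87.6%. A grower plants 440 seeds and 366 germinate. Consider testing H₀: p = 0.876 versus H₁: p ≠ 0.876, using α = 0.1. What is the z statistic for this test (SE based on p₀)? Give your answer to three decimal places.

z = -2.812

p̂ = 366/440 ≈ 0.83182.
Under H₀, SE = √(0.876·0.124/440) = √(0.000246873) = 0.01571.
z = (0.83182 − 0.876)/0.01571 = -0.04418/0.01571 = -2.812.
Two-sided p-value ≈ 2·Φ(−2.812) = 0.0049. With α = 0.1, reject H₀.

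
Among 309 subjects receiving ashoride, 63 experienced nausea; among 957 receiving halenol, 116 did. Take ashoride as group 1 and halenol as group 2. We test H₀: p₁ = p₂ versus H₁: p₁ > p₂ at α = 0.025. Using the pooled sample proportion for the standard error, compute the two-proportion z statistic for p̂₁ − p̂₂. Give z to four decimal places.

p̂₁ = 63/309 ≈ 0.2038835, p̂₂ = 116/957 ≈ 0.1212121.
Pooled p̂ = (63+116)/(309+957) = 179/1266 = 0.1413902.
SE = √(p̂(1−p̂)(1/n₁+1/n₂)) = √(0.1413902·0.8586098·0.00428118) = √(0.000519731) = 0.0227976.
z = (0.2038835 − 0.1212121)/0.0227976 = 0.0826714/0.0227976 = 3.6263.
p-value = P(Z > 3.626) ≈ 0.0001, so at α = 0.025 we reject H₀.

z = 3.6263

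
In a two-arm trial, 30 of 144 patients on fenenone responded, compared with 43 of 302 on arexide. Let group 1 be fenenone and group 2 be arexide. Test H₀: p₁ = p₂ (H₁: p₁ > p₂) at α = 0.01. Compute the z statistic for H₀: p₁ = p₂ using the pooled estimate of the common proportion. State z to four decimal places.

z = 1.7601

p̂₁ = 30/144 = 0.208333, p̂₂ = 43/302 = 0.142384.
Pooled p̂ = (30+43)/(144+302) = 73/446 = 0.163677.
SE = √(0.136887 × 0.0102557) = 0.037468.
z = (0.208333 − 0.142384)/0.037468 = 0.065949/0.037468 = 1.7601.
p-value = P(Z > 1.760) ≈ 0.0392; since p > α = 0.01, fail to reject H₀.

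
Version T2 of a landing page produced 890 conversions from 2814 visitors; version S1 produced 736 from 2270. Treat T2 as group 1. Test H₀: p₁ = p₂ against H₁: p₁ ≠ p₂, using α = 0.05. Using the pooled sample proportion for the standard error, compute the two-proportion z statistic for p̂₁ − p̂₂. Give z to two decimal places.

z = -0.60

p̂₁ = 890/2814 = 0.3163, p̂₂ = 736/2270 = 0.3242.
Pooled p̂ = (890+736)/(2814+2270) = 1626/5084 = 0.3198.
SE = √(0.217538 × 0.000795895) = 0.0132.
z = (0.3163 − 0.3242)/0.0132 = -0.0079/0.0132 = -0.60.
p-value = 2·P(Z > 0.604) ≈ 0.5456; since p > α = 0.05, fail to reject H₀.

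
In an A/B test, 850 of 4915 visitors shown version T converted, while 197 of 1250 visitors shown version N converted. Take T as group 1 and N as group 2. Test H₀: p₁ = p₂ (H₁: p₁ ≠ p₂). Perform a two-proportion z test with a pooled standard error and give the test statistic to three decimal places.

p̂₁ = 850/4915 ≈ 0.17294, p̂₂ = 197/1250 ≈ 0.15760.
Pooled p̂ = (850+197)/(4915+1250) = 1047/6165 = 0.16983.
SE = √(p̂(1−p̂)(1/n₁+1/n₂)) = √(0.16983·0.83017·0.00100346) = √(0.000141475) = 0.01189.
z = (0.17294 − 0.15760)/0.01189 = 0.01534/0.01189 = 1.290.
p-value = 2·P(Z > 1.290) ≈ 0.1972.

z = 1.290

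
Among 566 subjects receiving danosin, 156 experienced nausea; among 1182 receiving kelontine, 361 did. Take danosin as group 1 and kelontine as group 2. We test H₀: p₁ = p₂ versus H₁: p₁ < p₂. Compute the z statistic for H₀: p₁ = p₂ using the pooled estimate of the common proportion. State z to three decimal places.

z = -1.277

p̂₁ = 156/566 ≈ 0.27562, p̂₂ = 361/1182 ≈ 0.30541.
Pooled p̂ = (156+361)/(566+1182) = 517/1748 = 0.29577.
SE = √(p̂(1−p̂)(1/n₁+1/n₂)) = √(0.29577·0.70423·0.00261281) = √(0.000544218) = 0.02333.
z = (0.27562 − 0.30541)/0.02333 = -0.02979/0.02333 = -1.277.
p-value = P(Z < -1.277) ≈ 0.1008.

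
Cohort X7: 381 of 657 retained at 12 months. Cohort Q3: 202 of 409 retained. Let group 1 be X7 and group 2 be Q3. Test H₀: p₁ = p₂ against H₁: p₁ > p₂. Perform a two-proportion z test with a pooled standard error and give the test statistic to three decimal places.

p̂₁ = 381/657 = 0.57991, p̂₂ = 202/409 = 0.49389.
Pooled p̂ = (381+202)/(657+409) = 583/1066 = 0.54690.
SE = √(0.2478 × 0.00396706) = 0.03135.
z = (0.57991 − 0.49389)/0.03135 = 0.08602/0.03135 = 2.744.
p-value = P(Z > 2.744) ≈ 0.0030.

z = 2.744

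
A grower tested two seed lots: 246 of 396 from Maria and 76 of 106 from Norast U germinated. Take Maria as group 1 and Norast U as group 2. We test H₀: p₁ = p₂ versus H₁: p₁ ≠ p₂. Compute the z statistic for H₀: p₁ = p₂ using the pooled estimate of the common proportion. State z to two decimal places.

p̂₁ = 246/396 = 0.6212, p̂₂ = 76/106 = 0.7170.
Pooled p̂ = (246+76)/(396+106) = 322/502 = 0.6414.
SE = √(0.229996 × 0.0119592) = 0.0524.
z = (0.6212 − 0.7170)/0.0524 = -0.0958/0.0524 = -1.83.

z = -1.83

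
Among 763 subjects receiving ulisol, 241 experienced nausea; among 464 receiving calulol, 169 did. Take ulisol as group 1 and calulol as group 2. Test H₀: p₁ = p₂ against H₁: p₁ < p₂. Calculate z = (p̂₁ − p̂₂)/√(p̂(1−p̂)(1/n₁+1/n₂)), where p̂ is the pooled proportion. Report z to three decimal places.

p̂₁ = 241/763 ≈ 0.315858, p̂₂ = 169/464 ≈ 0.364224.
Pooled p̂ = (241+169)/(763+464) = 410/1227 = 0.334148.
SE = √(p̂(1−p̂)(1/n₁+1/n₂)) = √(0.334148·0.665852·0.00346579) = √(0.000771114) = 0.027769.
z = (0.315858 − 0.364224)/0.027769 = -0.048366/0.027769 = -1.742.

z = -1.742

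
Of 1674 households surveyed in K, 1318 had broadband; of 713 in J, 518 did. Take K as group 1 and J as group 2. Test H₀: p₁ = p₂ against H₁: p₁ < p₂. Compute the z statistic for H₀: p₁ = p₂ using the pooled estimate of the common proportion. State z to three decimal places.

p̂₁ = 1318/1674 ≈ 0.787336, p̂₂ = 518/713 ≈ 0.726508.
Pooled p̂ = (1318+518)/(1674+713) = 1836/2387 = 0.769166.
SE = √(0.177549 × 0.0019999) = 0.018844.
z = (0.787336 − 0.726508)/0.018844 = 0.060828/0.018844 = 3.228.
p-value = P(Z < 3.228) ≈ 0.9994.

z = 3.228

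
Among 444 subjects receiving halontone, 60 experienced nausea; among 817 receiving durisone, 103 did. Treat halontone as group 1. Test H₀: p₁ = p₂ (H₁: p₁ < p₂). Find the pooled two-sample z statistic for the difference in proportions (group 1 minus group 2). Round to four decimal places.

p̂₁ = 60/444 ≈ 0.135135, p̂₂ = 103/817 ≈ 0.126071.
Pooled p̂ = (60+103)/(444+817) = 163/1261 = 0.129262.
SE = √(0.112554 × 0.00347624) = 0.019780.
z = (0.135135 − 0.126071)/0.019780 = 0.009064/0.019780 = 0.4582.
p-value = P(Z < 0.458) ≈ 0.6766.

z = 0.4582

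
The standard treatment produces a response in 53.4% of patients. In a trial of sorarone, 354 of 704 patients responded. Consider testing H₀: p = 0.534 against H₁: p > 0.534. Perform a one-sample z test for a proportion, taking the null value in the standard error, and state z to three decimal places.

z = -1.657

p̂ = 354/704 ≈ 0.50284.
Standard error under H₀: √(0.534×0.466/704) = 0.01880.
z = (0.50284 − 0.534)/0.01880 = -0.03116/0.01880 = -1.657.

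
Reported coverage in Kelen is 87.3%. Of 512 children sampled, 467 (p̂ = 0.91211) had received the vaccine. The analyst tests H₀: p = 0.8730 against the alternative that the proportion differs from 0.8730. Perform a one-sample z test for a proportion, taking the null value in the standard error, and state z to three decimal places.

z = 2.658

p̂ = 467/512 = 0.912109.
SE = √(p₀(1−p₀)/n) = √(0.11087/512) = 0.014715.
z = (0.912109 − 0.873)/0.014715 = 0.039109/0.014715 = 2.658.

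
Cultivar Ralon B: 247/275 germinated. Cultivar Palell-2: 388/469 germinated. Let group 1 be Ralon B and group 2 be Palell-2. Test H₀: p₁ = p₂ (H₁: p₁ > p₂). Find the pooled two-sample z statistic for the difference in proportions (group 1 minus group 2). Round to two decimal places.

z = 2.64

p̂₁ = 247/275 ≈ 0.8982, p̂₂ = 388/469 ≈ 0.8273.
Pooled p̂ = (247+388)/(275+469) = 635/744 = 0.8535.
SE = √(p̂(1−p̂)(1/n₁+1/n₂)) = √(0.8535·0.1465·0.00576856) = √(0.00072131) = 0.0269.
z = (0.8982 − 0.8273)/0.0269 = 0.0709/0.0269 = 2.64.
p-value = P(Z > 2.640) ≈ 0.0042.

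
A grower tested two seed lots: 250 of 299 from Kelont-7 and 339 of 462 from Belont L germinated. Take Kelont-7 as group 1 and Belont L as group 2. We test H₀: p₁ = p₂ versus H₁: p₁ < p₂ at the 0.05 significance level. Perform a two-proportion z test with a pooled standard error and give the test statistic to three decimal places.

p̂₁ = 250/299 ≈ 0.83612, p̂₂ = 339/462 ≈ 0.73377.
Pooled p̂ = (250+339)/(299+462) = 589/761 = 0.77398.
SE = √(p̂(1−p̂)(1/n₁+1/n₂)) = √(0.77398·0.22602·0.00550898) = √(0.000963709) = 0.03104.
z = (0.83612 − 0.73377)/0.03104 = 0.10235/0.03104 = 3.297.
p-value = P(Z < 3.297) ≈ 0.9995, so at α = 0.05 we fail to reject H₀.

z = 3.297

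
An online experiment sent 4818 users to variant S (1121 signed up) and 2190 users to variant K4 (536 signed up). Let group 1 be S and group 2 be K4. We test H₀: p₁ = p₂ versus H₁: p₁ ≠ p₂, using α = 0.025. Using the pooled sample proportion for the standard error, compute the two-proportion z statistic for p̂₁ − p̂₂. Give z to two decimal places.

p̂₁ = 1121/4818 = 0.23267, p̂₂ = 536/2190 = 0.24475.
Pooled p̂ = (1121+536)/(4818+2190) = 1657/7008 = 0.23644.
SE = √(p̂(1−p̂)(1/n₁+1/n₂)) = √(0.23644·0.76356·0.000664176) = √(0.000119909) = 0.01095.
z = (0.23267 − 0.24475)/0.01095 = -0.01208/0.01095 = -1.10.
Two-sided p-value ≈ 2·Φ(−1.103) = 0.2700, so at α = 0.025 we fail to reject H₀.

z = -1.10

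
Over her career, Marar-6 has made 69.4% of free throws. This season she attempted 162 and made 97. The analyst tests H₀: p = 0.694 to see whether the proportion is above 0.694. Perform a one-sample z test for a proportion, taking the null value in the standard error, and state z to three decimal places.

z = -2.630

p̂ = 97/162 ≈ 0.59877.
Standard error under H₀: √(0.694×0.306/162) = 0.03621.
z = (0.59877 − 0.694)/0.03621 = -0.09523/0.03621 = -2.630.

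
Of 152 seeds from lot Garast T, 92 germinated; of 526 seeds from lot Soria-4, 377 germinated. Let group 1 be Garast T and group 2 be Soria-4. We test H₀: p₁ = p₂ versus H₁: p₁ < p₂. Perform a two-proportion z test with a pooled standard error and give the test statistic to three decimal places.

z = -2.621

p̂₁ = 92/152 = 0.605263, p̂₂ = 377/526 = 0.716730.
Pooled p̂ = (92+377)/(152+526) = 469/678 = 0.691740.
SE = √(p̂(1−p̂)(1/n₁+1/n₂)) = √(0.691740·0.308260·0.00848009) = √(0.00180826) = 0.042524.
z = (0.605263 − 0.716730)/0.042524 = -0.111467/0.042524 = -2.621.
p-value = P(Z < -2.621) ≈ 0.0044.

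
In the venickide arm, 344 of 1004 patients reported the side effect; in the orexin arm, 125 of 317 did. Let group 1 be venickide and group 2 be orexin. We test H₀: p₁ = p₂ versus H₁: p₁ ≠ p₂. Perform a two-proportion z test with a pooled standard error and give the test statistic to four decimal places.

z = -1.6767

p̂₁ = 344/1004 ≈ 0.3426295, p̂₂ = 125/317 ≈ 0.3943218.
Pooled p̂ = (344+125)/(1004+317) = 469/1321 = 0.3550341.
SE = √(0.228985 × 0.00415059) = 0.0308289.
z = (0.3426295 − 0.3943218)/0.0308289 = -0.0516923/0.0308289 = -1.6767.
Two-sided p-value ≈ 2·Φ(−1.677) = 0.0936.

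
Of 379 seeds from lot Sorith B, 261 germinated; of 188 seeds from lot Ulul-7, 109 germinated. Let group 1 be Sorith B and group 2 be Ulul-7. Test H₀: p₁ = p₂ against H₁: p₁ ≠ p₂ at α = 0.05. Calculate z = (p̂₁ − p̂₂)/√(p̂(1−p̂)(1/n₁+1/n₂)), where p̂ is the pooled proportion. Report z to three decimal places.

z = 2.563

p̂₁ = 261/379 = 0.68865, p̂₂ = 109/188 = 0.57979.
Pooled p̂ = (261+109)/(379+188) = 370/567 = 0.65256.
SE = √(p̂(1−p̂)(1/n₁+1/n₂)) = √(0.65256·0.34744·0.00795767) = √(0.00180421) = 0.04248.
z = (0.68865 − 0.57979)/0.04248 = 0.10886/0.04248 = 2.563.
Two-sided p-value ≈ 2·Φ(−2.563) = 0.0104, so at α = 0.05 we reject H₀.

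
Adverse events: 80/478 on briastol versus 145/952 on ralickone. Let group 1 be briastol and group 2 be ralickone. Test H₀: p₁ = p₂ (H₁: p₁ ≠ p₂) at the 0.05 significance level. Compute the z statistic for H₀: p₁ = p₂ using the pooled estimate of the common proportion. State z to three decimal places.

z = 0.737

p̂₁ = 80/478 ≈ 0.16736, p̂₂ = 145/952 ≈ 0.15231.
Pooled p̂ = (80+145)/(478+952) = 225/1430 = 0.15734.
SE = √(p̂(1−p̂)(1/n₁+1/n₂)) = √(0.15734·0.84266·0.00314247) = √(0.000416647) = 0.02041.
z = (0.16736 − 0.15231)/0.02041 = 0.01505/0.02041 = 0.737.
p-value = 2·P(Z > 0.737) ≈ 0.4608. With α = 0.05, fail to reject H₀.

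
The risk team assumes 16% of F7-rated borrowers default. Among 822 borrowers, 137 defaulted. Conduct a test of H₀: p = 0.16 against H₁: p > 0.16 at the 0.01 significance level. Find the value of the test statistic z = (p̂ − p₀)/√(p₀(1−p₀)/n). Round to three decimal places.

p̂ = 137/822 ≈ 0.166667.
Under H₀, SE = √(0.16·0.84/822) = √(0.000163504) = 0.012787.
z = (0.166667 − 0.16)/0.012787 = 0.006667/0.012787 = 0.521.
p-value = P(Z > 0.521) ≈ 0.3011, so at α = 0.01 we fail to reject H₀.

z = 0.521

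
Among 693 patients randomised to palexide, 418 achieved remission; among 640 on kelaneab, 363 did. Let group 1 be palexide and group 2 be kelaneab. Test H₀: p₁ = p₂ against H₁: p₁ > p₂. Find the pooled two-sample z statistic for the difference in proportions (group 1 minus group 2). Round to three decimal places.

z = 1.333

p̂₁ = 418/693 = 0.60317, p̂₂ = 363/640 = 0.56719.
Pooled p̂ = (418+363)/(693+640) = 781/1333 = 0.58590.
SE = √(0.242622 × 0.0030055) = 0.02700.
z = (0.60317 − 0.56719)/0.02700 = 0.03598/0.02700 = 1.333.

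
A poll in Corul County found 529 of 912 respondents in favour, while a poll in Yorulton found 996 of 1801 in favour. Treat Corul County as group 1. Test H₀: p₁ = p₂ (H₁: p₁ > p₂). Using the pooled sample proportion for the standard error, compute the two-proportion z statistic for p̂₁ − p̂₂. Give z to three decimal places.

z = 1.340

p̂₁ = 529/912 ≈ 0.58004, p̂₂ = 996/1801 ≈ 0.55303.
Pooled p̂ = (529+996)/(912+1801) = 1525/2713 = 0.56211.
SE = √(0.246143 × 0.00165174) = 0.02016.
z = (0.58004 − 0.55303)/0.02016 = 0.02701/0.02016 = 1.340.
p-value = P(Z > 1.340) ≈ 0.0901.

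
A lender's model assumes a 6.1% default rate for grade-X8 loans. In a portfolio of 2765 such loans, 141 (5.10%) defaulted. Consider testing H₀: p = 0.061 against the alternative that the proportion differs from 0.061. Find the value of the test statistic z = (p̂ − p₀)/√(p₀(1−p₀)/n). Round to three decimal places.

p̂ = 141/2765 ≈ 0.050995.
Under H₀, SE = √(0.061·0.939/2765) = √(2.07157e-05) = 0.004551.
z = (0.050995 − 0.061)/0.004551 = -0.010005/0.004551 = -2.198.
Two-sided p-value ≈ 2·Φ(−2.198) = 0.0279.

z = -2.198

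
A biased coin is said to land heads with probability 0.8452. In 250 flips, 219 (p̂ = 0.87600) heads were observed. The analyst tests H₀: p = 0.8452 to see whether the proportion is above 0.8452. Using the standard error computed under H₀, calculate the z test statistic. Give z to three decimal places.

p̂ = 219/250 = 0.87600.
SE = √(p₀(1−p₀)/n) = √(0.13084/250) = 0.02288.
z = (0.87600 − 0.8452)/0.02288 = 0.03080/0.02288 = 1.346.
p-value = P(Z > 1.346) ≈ 0.0891.

z = 1.346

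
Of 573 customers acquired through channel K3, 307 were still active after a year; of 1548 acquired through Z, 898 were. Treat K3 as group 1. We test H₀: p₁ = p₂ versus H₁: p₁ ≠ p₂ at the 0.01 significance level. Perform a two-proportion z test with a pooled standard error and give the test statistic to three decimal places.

z = -1.830

p̂₁ = 307/573 ≈ 0.53578, p̂₂ = 898/1548 ≈ 0.58010.
Pooled p̂ = (307+898)/(573+1548) = 1205/2121 = 0.56813.
SE = √(p̂(1−p̂)(1/n₁+1/n₂)) = √(0.56813·0.43187·0.0023912) = √(0.0005867) = 0.02422.
z = (0.53578 − 0.58010)/0.02422 = -0.04432/0.02422 = -1.830.
p-value = 2·P(Z > 1.830) ≈ 0.0672; since p > α = 0.01, fail to reject H₀.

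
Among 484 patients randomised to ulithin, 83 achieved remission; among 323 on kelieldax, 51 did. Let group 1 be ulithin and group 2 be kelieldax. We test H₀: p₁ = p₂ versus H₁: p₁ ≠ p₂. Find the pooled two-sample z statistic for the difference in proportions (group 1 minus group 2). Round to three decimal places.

p̂₁ = 83/484 = 0.171488, p̂₂ = 51/323 = 0.157895.
Pooled p̂ = (83+51)/(484+323) = 134/807 = 0.166047.
SE = √(0.138475 × 0.00516209) = 0.026736.
z = (0.171488 − 0.157895)/0.026736 = 0.013593/0.026736 = 0.508.

z = 0.508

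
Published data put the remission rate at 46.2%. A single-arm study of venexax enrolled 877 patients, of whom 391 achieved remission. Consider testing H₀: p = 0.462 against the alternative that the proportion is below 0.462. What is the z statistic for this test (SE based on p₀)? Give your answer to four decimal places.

z = -0.9600

p̂ = 391/877 ≈ 0.445838.
Under H₀, SE = √(0.462·0.538/877) = √(0.000283416) = 0.016835.
z = (0.445838 − 0.462)/0.016835 = -0.016162/0.016835 = -0.9600.
p-value = P(Z < -0.960) ≈ 0.1685.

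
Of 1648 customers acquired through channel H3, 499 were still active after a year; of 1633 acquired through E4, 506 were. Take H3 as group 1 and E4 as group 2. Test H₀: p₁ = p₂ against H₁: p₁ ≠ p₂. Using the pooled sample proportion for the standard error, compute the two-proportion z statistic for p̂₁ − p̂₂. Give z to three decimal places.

z = -0.439

p̂₁ = 499/1648 = 0.30279, p̂₂ = 506/1633 = 0.30986.
Pooled p̂ = (499+506)/(1648+1633) = 1005/3281 = 0.30631.
SE = √(0.212484 × 0.00121917) = 0.01610.
z = (0.30279 − 0.30986)/0.01610 = -0.00707/0.01610 = -0.439.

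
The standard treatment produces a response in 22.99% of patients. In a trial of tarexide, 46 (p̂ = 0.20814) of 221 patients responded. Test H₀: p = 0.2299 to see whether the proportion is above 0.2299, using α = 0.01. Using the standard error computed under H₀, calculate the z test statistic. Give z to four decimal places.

p̂ = 46/221 = 0.208145.
Standard error under H₀: √(0.2299×0.7701/221) = 0.028304.
z = (0.208145 − 0.2299)/0.028304 = -0.021755/0.028304 = -0.7686.
p-value = P(Z > -0.769) ≈ 0.7789; since p > α = 0.01, fail to reject H₀.

z = -0.7686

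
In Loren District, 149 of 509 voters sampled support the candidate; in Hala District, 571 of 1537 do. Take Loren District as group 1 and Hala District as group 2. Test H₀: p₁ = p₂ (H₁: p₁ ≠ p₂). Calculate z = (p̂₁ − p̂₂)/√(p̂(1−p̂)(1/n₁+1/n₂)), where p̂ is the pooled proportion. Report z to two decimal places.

p̂₁ = 149/509 ≈ 0.2927, p̂₂ = 571/1537 ≈ 0.3715.
Pooled p̂ = (149+571)/(509+1537) = 720/2046 = 0.3519.
SE = √(0.228068 × 0.00261525) = 0.0244.
z = (0.2927 − 0.3715)/0.0244 = -0.0788/0.0244 = -3.23.
Two-sided p-value ≈ 2·Φ(−3.225) = 0.0013.

z = -3.23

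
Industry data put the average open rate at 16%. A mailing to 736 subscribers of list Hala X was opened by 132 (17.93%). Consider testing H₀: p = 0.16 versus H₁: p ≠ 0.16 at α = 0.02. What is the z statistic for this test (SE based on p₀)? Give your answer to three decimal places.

z = 1.432

p̂ = 132/736 ≈ 0.17935.
SE = √(p₀(1−p₀)/n) = √(0.1344/736) = 0.01351.
z = (0.17935 − 0.16)/0.01351 = 0.01935/0.01351 = 1.432.
p-value = 2·P(Z > 1.432) ≈ 0.1522. With α = 0.02, fail to reject H₀.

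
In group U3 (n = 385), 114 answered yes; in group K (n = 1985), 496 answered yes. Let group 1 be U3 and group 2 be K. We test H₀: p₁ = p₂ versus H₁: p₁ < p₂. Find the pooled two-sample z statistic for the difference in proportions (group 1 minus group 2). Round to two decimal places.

z = 1.90

p̂₁ = 114/385 ≈ 0.2961, p̂₂ = 496/1985 ≈ 0.2499.
Pooled p̂ = (114+496)/(385+1985) = 610/2370 = 0.2574.
SE = √(0.191137 × 0.00310118) = 0.0243.
z = (0.2961 − 0.2499)/0.0243 = 0.0462/0.0243 = 1.90.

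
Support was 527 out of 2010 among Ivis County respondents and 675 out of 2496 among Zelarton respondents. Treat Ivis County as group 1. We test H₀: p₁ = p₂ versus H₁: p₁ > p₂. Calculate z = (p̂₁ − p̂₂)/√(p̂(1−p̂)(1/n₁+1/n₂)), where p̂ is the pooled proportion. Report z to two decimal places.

z = -0.62

p̂₁ = 527/2010 = 0.2622, p̂₂ = 675/2496 = 0.2704.
Pooled p̂ = (527+675)/(2010+2496) = 1202/4506 = 0.2668.
SE = √(p̂(1−p̂)(1/n₁+1/n₂)) = √(0.2668·0.7332·0.000898153) = √(0.000175676) = 0.0133.
z = (0.2622 − 0.2704)/0.0133 = -0.0082/0.0133 = -0.62.
p-value = P(Z > -0.622) ≈ 0.7330.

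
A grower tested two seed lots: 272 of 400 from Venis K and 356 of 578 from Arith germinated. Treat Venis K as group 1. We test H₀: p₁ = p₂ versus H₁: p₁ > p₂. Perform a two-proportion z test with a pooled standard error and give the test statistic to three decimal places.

z = 2.055

p̂₁ = 272/400 ≈ 0.68000, p̂₂ = 356/578 ≈ 0.61592.
Pooled p̂ = (272+356)/(400+578) = 628/978 = 0.64213.
SE = √(p̂(1−p̂)(1/n₁+1/n₂)) = √(0.64213·0.35787·0.0042301) = √(0.000972078) = 0.03118.
z = (0.68000 − 0.61592)/0.03118 = 0.06408/0.03118 = 2.055.
p-value = P(Z > 2.055) ≈ 0.0199.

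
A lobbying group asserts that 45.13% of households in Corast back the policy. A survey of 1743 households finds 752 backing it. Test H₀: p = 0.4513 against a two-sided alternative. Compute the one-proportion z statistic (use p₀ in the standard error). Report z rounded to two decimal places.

z = -1.67

p̂ = 752/1743 = 0.4314.
Under H₀, SE = √(0.4513·0.5487/1743) = √(0.00014207) = 0.0119.
z = (0.4314 − 0.4513)/0.0119 = -0.0199/0.0119 = -1.67.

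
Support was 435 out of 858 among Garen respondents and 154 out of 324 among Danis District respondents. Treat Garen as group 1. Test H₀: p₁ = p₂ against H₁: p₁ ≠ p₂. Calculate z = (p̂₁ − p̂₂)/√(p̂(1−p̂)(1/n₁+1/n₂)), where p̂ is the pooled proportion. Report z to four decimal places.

p̂₁ = 435/858 = 0.506993, p̂₂ = 154/324 = 0.475309.
Pooled p̂ = (435+154)/(858+324) = 589/1182 = 0.498308.
SE = √(p̂(1−p̂)(1/n₁+1/n₂)) = √(0.498308·0.501692·0.00425192) = √(0.00106297) = 0.032603.
z = (0.506993 − 0.475309)/0.032603 = 0.031684/0.032603 = 0.9718.

z = 0.9718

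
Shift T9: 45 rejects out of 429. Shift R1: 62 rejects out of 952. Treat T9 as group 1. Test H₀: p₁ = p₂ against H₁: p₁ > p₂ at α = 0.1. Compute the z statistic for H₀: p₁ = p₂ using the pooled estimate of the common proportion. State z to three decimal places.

p̂₁ = 45/429 ≈ 0.10490, p̂₂ = 62/952 ≈ 0.06513.
Pooled p̂ = (45+62)/(429+952) = 107/1381 = 0.07748.
SE = √(p̂(1−p̂)(1/n₁+1/n₂)) = √(0.07748·0.92252·0.00338142) = √(0.000241694) = 0.01555.
z = (0.10490 − 0.06513)/0.01555 = 0.03977/0.01555 = 2.558.
p-value = P(Z > 2.558) ≈ 0.0053. With α = 0.1, reject H₀.

z = 2.558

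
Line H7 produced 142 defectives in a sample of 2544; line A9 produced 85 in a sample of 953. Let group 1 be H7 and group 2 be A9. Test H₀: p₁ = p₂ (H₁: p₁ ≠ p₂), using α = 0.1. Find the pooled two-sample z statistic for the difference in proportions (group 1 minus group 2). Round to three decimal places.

p̂₁ = 142/2544 = 0.055818, p̂₂ = 85/953 = 0.089192.
Pooled p̂ = (142+85)/(2544+953) = 227/3497 = 0.064913.
SE = √(p̂(1−p̂)(1/n₁+1/n₂)) = √(0.064913·0.935087·0.0014424) = √(8.75524e-05) = 0.009357.
z = (0.055818 − 0.089192)/0.009357 = -0.033374/0.009357 = -3.567.
Two-sided p-value ≈ 2·Φ(−3.567) = 0.0004. With α = 0.1, reject H₀.

z = -3.567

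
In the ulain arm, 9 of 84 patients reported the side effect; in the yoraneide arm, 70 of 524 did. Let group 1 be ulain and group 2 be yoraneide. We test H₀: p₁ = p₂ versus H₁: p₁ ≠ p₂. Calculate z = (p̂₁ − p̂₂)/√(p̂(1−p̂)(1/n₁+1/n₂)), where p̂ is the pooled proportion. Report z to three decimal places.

p̂₁ = 9/84 = 0.10714, p̂₂ = 70/524 = 0.13359.
Pooled p̂ = (9+70)/(84+524) = 79/608 = 0.12993.
SE = √(0.113051 × 0.0138132) = 0.03952.
z = (0.10714 − 0.13359)/0.03952 = -0.02645/0.03952 = -0.669.

z = -0.669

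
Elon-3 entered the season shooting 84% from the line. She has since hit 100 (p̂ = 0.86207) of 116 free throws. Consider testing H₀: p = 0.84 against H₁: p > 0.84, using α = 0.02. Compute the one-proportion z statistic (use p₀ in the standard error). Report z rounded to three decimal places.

z = 0.648

p̂ = 100/116 ≈ 0.86207.
Standard error under H₀: √(0.84×0.16/116) = 0.03404.
z = (0.86207 − 0.84)/0.03404 = 0.02207/0.03404 = 0.648.
p-value = P(Z > 0.648) ≈ 0.2584. With α = 0.02, fail to reject H₀.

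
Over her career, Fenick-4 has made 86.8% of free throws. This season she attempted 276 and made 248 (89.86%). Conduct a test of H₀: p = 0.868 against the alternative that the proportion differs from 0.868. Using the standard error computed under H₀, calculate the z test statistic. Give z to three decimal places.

p̂ = 248/276 = 0.898551.
Standard error under H₀: √(0.868×0.132/276) = 0.020375.
z = (0.898551 − 0.868)/0.020375 = 0.030551/0.020375 = 1.499.
p-value = 2·P(Z > 1.499) ≈ 0.1338.

z = 1.499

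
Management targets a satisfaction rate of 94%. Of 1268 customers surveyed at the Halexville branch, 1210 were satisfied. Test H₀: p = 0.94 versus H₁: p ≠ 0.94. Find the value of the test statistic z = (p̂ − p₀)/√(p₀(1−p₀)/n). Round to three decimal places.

z = 2.138

p̂ = 1210/1268 = 0.95426.
SE = √(p₀(1−p₀)/n) = √(0.0564/1268) = 0.00667.
z = (0.95426 − 0.94)/0.00667 = 0.01426/0.00667 = 2.138.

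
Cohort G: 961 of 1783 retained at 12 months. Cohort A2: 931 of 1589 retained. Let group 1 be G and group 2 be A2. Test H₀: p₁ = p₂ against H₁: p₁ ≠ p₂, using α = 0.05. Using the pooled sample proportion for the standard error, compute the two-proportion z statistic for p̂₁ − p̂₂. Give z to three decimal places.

p̂₁ = 961/1783 = 0.53898, p̂₂ = 931/1589 = 0.58590.
Pooled p̂ = (961+931)/(1783+1589) = 1892/3372 = 0.56109.
SE = √(p̂(1−p̂)(1/n₁+1/n₂)) = √(0.56109·0.43891·0.00119018) = √(0.000293103) = 0.01712.
z = (0.53898 − 0.58590)/0.01712 = -0.04692/0.01712 = -2.741.
Two-sided p-value ≈ 2·Φ(−2.741) = 0.0061. With α = 0.05, reject H₀.

z = -2.741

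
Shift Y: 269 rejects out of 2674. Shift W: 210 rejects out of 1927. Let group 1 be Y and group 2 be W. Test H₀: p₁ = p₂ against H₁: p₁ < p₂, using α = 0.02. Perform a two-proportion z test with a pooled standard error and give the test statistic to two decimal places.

z = -0.92

p̂₁ = 269/2674 = 0.1006, p̂₂ = 210/1927 = 0.1090.
Pooled p̂ = (269+210)/(2674+1927) = 479/4601 = 0.1041.
SE = √(p̂(1−p̂)(1/n₁+1/n₂)) = √(0.1041·0.8959·0.000892913) = √(8.32814e-05) = 0.0091.
z = (0.1006 − 0.1090)/0.0091 = -0.0084/0.0091 = -0.92.
p-value = P(Z < -0.918) ≈ 0.1793. With α = 0.02, fail to reject H₀.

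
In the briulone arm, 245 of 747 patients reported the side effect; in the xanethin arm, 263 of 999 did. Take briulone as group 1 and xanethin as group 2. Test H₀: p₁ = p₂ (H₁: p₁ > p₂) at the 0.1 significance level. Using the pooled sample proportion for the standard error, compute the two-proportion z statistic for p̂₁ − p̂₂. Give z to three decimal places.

z = 2.946

p̂₁ = 245/747 ≈ 0.32798, p̂₂ = 263/999 ≈ 0.26326.
Pooled p̂ = (245+263)/(747+999) = 508/1746 = 0.29095.
SE = √(0.206298 × 0.00233969) = 0.02197.
z = (0.32798 − 0.26326)/0.02197 = 0.06472/0.02197 = 2.946.
p-value = P(Z > 2.946) ≈ 0.0016. With α = 0.1, reject H₀.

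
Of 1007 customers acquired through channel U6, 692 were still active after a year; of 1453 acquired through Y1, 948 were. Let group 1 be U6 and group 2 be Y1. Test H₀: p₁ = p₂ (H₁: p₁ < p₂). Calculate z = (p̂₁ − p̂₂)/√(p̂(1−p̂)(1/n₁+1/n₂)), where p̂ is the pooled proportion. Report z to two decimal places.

z = 1.80

p̂₁ = 692/1007 ≈ 0.6872, p̂₂ = 948/1453 ≈ 0.6524.
Pooled p̂ = (692+948)/(1007+1453) = 1640/2460 = 0.6667.
SE = √(p̂(1−p̂)(1/n₁+1/n₂)) = √(0.6667·0.3333·0.00168128) = √(0.000373618) = 0.0193.
z = (0.6872 − 0.6524)/0.0193 = 0.0348/0.0193 = 1.80.
p-value = P(Z < 1.798) ≈ 0.9639.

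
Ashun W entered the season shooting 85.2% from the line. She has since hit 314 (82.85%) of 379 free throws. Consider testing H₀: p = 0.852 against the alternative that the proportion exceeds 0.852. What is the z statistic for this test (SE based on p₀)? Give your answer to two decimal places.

z = -1.29

p̂ = 314/379 ≈ 0.8285.
Standard error under H₀: √(0.852×0.148/379) = 0.0182.
z = (0.8285 − 0.852)/0.0182 = -0.0235/0.0182 = -1.29.
p-value = P(Z > -1.289) ≈ 0.9012.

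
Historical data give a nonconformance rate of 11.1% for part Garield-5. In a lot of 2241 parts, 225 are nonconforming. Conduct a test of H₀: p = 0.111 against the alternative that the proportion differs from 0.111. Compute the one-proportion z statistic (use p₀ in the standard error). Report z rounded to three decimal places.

p̂ = 225/2241 ≈ 0.100402.
Standard error under H₀: √(0.111×0.889/2241) = 0.006636.
z = (0.100402 − 0.111)/0.006636 = -0.010598/0.006636 = -1.597.
Two-sided p-value ≈ 2·Φ(−1.597) = 0.1102.

z = -1.597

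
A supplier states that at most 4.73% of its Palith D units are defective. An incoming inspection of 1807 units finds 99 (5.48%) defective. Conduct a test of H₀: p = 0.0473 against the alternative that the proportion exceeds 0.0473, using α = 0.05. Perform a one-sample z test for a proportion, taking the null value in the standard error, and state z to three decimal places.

z = 1.499

p̂ = 99/1807 = 0.054787.
Standard error under H₀: √(0.0473×0.9527/1807) = 0.004994.
z = (0.054787 − 0.0473)/0.004994 = 0.007487/0.004994 = 1.499.
p-value = P(Z > 1.499) ≈ 0.0669. With α = 0.05, fail to reject H₀.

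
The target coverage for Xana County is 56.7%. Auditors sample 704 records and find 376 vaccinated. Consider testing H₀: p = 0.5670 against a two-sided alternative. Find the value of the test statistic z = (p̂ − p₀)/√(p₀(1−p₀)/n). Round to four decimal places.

p̂ = 376/704 = 0.534091.
Standard error under H₀: √(0.567×0.433/704) = 0.018675.
z = (0.534091 − 0.567)/0.018675 = -0.032909/0.018675 = -1.7622.

z = -1.7622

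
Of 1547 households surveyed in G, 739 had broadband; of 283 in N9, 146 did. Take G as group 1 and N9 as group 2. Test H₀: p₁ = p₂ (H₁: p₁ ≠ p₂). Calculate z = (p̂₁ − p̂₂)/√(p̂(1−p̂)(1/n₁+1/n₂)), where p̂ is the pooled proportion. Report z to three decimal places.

p̂₁ = 739/1547 ≈ 0.47770, p̂₂ = 146/283 ≈ 0.51590.
Pooled p̂ = (739+146)/(1547+283) = 885/1830 = 0.48361.
SE = √(p̂(1−p̂)(1/n₁+1/n₂)) = √(0.48361·0.51639·0.00417998) = √(0.00104387) = 0.03231.
z = (0.47770 − 0.51590)/0.03231 = -0.03820/0.03231 = -1.182.

z = -1.182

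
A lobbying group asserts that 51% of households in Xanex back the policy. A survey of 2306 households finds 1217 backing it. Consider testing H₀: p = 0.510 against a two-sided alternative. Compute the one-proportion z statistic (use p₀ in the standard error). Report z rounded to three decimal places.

p̂ = 1217/2306 = 0.52775.
Under H₀, SE = √(0.51·0.49/2306) = √(0.000108369) = 0.01041.
z = (0.52775 − 0.51)/0.01041 = 0.01775/0.01041 = 1.705.
Two-sided p-value ≈ 2·Φ(−1.705) = 0.0881.

z = 1.705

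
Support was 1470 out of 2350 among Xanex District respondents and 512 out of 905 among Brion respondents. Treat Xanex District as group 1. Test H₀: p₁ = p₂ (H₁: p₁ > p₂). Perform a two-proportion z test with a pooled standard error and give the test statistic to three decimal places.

z = 3.132

p̂₁ = 1470/2350 = 0.625532, p̂₂ = 512/905 = 0.565746.
Pooled p̂ = (1470+512)/(2350+905) = 1982/3255 = 0.608909.
SE = √(0.238139 × 0.0015305) = 0.019091.
z = (0.625532 − 0.565746)/0.019091 = 0.059786/0.019091 = 3.132.
p-value = P(Z > 3.132) ≈ 0.0009.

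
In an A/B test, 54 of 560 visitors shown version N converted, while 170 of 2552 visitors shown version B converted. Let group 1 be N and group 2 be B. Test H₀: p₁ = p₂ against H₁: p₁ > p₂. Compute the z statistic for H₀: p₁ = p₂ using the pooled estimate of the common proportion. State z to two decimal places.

p̂₁ = 54/560 ≈ 0.09643, p̂₂ = 170/2552 ≈ 0.06661.
Pooled p̂ = (54+170)/(560+2552) = 224/3112 = 0.07198.
SE = √(p̂(1−p̂)(1/n₁+1/n₂)) = √(0.07198·0.92802·0.00217756) = √(0.000145458) = 0.01206.
z = (0.09643 − 0.06661)/0.01206 = 0.02982/0.01206 = 2.47.

z = 2.47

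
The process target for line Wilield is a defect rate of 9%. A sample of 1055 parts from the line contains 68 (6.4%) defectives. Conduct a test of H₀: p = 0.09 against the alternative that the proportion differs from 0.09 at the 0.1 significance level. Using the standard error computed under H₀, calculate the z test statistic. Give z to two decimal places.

p̂ = 68/1055 ≈ 0.0645.
Under H₀, SE = √(0.09·0.91/1055) = √(7.76303e-05) = 0.0088.
z = (0.0645 − 0.09)/0.0088 = -0.0255/0.0088 = -2.90.
p-value = 2·P(Z > 2.899) ≈ 0.0037. With α = 0.1, reject H₀.

z = -2.90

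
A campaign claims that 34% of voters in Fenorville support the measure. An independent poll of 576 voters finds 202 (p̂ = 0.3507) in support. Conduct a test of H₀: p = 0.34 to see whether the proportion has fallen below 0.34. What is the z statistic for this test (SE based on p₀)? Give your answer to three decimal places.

z = 0.542

p̂ = 202/576 ≈ 0.35069.
Standard error under H₀: √(0.34×0.66/576) = 0.01974.
z = (0.35069 − 0.34)/0.01974 = 0.01069/0.01974 = 0.542.
p-value = P(Z < 0.542) ≈ 0.7060.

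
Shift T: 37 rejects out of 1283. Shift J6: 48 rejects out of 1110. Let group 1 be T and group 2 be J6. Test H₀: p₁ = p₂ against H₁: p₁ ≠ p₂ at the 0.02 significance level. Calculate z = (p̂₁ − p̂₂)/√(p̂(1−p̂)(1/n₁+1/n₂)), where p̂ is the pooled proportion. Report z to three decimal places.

z = -1.899

p̂₁ = 37/1283 ≈ 0.028839, p̂₂ = 48/1110 ≈ 0.043243.
Pooled p̂ = (37+48)/(1283+1110) = 85/2393 = 0.035520.
SE = √(0.0342586 × 0.00168032) = 0.007587.
z = (0.028839 − 0.043243)/0.007587 = -0.014404/0.007587 = -1.899.
Two-sided p-value ≈ 2·Φ(−1.899) = 0.0576. With α = 0.02, fail to reject H₀.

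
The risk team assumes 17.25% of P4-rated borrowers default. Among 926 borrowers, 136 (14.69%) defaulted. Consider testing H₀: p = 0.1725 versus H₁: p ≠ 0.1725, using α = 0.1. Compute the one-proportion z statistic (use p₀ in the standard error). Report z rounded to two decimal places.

z = -2.06

p̂ = 136/926 ≈ 0.1469.
Under H₀, SE = √(0.1725·0.8275/926) = √(0.000154151) = 0.0124.
z = (0.1469 − 0.1725)/0.0124 = -0.0256/0.0124 = -2.06.
p-value = 2·P(Z > 2.064) ≈ 0.0390; since p < α = 0.1, reject H₀.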